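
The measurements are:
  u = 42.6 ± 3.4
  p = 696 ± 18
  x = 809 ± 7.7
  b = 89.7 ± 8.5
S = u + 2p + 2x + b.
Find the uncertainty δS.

Absolute uncertainties add in quadrature for a linear combination:
  (δu)² = 11.6;  (2·δp)² = 1300;  (2·δx)² = 237;  (δb)² = 72.2
δS = √(1620) = 40.2

40.2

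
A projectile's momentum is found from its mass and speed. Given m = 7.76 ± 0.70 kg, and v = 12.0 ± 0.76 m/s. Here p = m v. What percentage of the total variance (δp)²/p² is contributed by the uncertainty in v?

(δp/p)² = (1·δm/m)² + (1·δv/v)²
  m term: (1×0.0902)² = 0.00814
  v term: (1×0.0633)² = 0.00401
Total = 0.0121. Share from v = 0.00401/0.0121 = 0.330.

33.0%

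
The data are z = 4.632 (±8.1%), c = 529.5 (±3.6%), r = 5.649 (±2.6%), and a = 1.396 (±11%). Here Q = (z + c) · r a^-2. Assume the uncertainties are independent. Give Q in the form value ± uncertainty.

Let u = z + c = 534.1. δu = √(δz² + δc²) = √(0.141 + 363) = 19.1, so δu/u = 0.0357.
Q is then a monomial in u, r, a:
δQ/Q = √((δu/u)² + (1·δr/r)² + (-2·δa/a)²) = √(0.00127 + 0.000676 + 0.0484) = 0.224
Q = 1548, so δQ = 0.224 × 1548 = 347.

1548 ± 347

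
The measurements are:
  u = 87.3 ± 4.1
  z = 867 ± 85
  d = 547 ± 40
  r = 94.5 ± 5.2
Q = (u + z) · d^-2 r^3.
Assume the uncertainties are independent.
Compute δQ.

640

Let w = u + z = 954. δw = √(δu² + δz²) = √(16.8 + 7220) = 85.1, so δw/w = 0.0892.
Q is then a monomial in w, d, r:
δQ/Q = √((δw/w)² + (-2·δd/d)² + (3·δr/r)²) = √(0.00795 + 0.0214 + 0.0273) = 0.238
Q = 2690, so δQ = 0.238 × 2690 = 640.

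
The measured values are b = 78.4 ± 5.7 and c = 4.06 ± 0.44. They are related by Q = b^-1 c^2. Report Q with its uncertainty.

Since Q is a product/quotient, work with relative uncertainties:
  (-1·δb/b)² = (-1×0.0727)² = 0.00529;  (2·δc/c)² = (2×0.108)² = 0.0470
δQ/Q = √(0.0523) = 0.229
Q = 0.210, so δQ = 0.229 × 0.210 = 0.0481.

0.210 ± 0.0481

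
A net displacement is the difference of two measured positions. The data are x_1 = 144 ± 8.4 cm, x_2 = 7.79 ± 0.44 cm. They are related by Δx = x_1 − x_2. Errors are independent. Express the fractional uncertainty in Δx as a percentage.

6.18%

Absolute uncertainties add in quadrature for a linear combination:
  (δx_1)² = 70.6;  (δx_2)² = 0.194
δΔx = √(70.8) = 8.41 cm
Δx = 136 cm, so δΔx/Δx = 8.41/136 = 0.0618.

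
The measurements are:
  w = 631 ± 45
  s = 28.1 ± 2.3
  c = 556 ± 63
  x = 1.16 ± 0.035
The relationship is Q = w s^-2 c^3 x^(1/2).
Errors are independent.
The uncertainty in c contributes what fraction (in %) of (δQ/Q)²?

(δQ/Q)² = (1·δw/w)² + (-2·δs/s)² + (3·δc/c)² + (½·δx/x)²
  w term: (1×0.0713)² = 0.00509
  s term: (-2×0.0819)² = 0.0268
  c term: (3×0.113)² = 0.116
  x term: (0.5×0.0302)² = 0.000228
Total = 0.148. Share from c = 0.116/0.148 = 0.783.

78.3%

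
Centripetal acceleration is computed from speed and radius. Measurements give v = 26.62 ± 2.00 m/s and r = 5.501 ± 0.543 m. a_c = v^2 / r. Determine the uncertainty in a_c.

23.2 m/s^2

a_c is a product of powers, so relative uncertainties combine in quadrature:
  (2·δv/v)² = (2×0.0751)² = 0.0226;  (-1·δr/r)² = (-1×0.0987)² = 0.00974
δa_c/a_c = √(0.0323) = 0.180
a_c = 128.8 m/s^2, so δa_c = 0.180 × 128.8 = 23.2 m/s^2.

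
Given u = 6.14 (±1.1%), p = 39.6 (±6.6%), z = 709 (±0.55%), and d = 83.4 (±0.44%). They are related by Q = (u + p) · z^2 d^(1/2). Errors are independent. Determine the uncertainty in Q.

1.22e+07

Let w = u + p = 45.7. δw = √(δu² + δp²) = √(0.00456 + 6.83) = 2.61, so δw/w = 0.0572.
Q is then a monomial in w, z, d:
δQ/Q = √((δw/w)² + (2·δz/z)² + (½·δd/d)²) = √(0.00327 + 0.000121 + 4.84e-06) = 0.0582
Q = 2.1e+08, so δQ = 0.0582 × 2.1e+08 = 1.22e+07.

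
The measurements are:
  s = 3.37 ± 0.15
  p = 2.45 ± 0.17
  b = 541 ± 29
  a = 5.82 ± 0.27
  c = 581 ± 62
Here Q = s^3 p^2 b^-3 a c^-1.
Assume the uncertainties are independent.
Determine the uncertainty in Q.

4.02e-09

Since Q is a product/quotient, work with relative uncertainties:
  (3·δs/s)² = (3×0.0445)² = 0.0178;  (2·δp/p)² = (2×0.0694)² = 0.0193;  (-3·δb/b)² = (-3×0.0536)² = 0.0259;  (1·δa/a)² = (1×0.0464)² = 0.00215;  (-1·δc/c)² = (-1×0.107)² = 0.0114
δQ/Q = √(0.0765) = 0.277
Q = 1.45e-08, so δQ = 0.277 × 1.45e-08 = 4.02e-09.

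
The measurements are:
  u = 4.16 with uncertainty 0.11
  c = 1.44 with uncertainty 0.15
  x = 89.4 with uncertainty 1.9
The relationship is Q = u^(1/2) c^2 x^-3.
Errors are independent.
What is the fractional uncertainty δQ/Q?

Q is a product of powers, so relative uncertainties combine in quadrature:
  (½·δu/u)² = (0.5×0.0264)² = 0.000175;  (2·δc/c)² = (2×0.104)² = 0.0434;  (-3·δx/x)² = (-3×0.0213)² = 0.00407
δQ/Q = √(0.0476) = 0.218

0.218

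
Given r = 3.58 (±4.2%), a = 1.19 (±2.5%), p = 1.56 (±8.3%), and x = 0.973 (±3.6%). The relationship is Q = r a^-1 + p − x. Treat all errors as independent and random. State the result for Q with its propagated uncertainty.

Let w = r·a^-1 = 3.01. δw/w = √((1·δr/r)² + (-1·δa/a)²) = √(0.00176 + 0.000625) = 0.0489, so δw = 0.147.
Q = w + p − x: δQ = √(δw² + δp² + δx²) = √(0.0216 + 0.0168 + 0.00123) = 0.199
Q = 3.60.

3.60 ± 0.199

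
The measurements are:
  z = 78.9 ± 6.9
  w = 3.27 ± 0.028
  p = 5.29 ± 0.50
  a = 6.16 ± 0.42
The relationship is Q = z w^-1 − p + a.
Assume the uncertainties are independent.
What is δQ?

2.22

Let h = z·w^-1 = 24.1. δh/h = √((1·δz/z)² + (-1·δw/w)²) = √(0.00765 + 7.33e-05) = 0.0879, so δh = 2.12.
Q = h − p + a: δQ = √(δh² + δp² + δa²) = √(4.50 + 0.250 + 0.176) = 2.22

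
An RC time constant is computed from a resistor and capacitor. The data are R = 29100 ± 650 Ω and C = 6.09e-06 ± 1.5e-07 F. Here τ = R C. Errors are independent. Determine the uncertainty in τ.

0.00589 s

For a monomial τ ∝ R, C, fractional errors add in quadrature:
  (1·δR/R)² = (1×0.0223)² = 0.000499;  (1·δC/C)² = (1×0.0246)² = 0.000607
δτ/τ = √(0.00111) = 0.0333
τ = 0.177 s, so δτ = 0.0333 × 0.177 = 0.00589 s.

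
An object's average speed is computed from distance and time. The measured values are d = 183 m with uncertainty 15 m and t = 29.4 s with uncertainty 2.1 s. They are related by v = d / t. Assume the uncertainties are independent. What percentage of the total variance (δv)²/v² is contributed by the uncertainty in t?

43.2%

(δv/v)² = (1·δd/d)² + (-1·δt/t)²
  d term: (1×0.0820)² = 0.00672
  t term: (-1×0.0714)² = 0.00510
Total = 0.0118. Share from t = 0.00510/0.0118 = 0.432.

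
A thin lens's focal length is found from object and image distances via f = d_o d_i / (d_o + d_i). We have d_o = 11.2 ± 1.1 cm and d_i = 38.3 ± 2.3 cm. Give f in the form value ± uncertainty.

∂f/∂d_o = (d_i/(d_o+d_i))² = 0.599;  ∂f/∂d_i = (d_o/(d_o+d_i))² = 0.0512
δf = √((∂f/∂d_o · δd_o)² + (∂f/∂d_i · δd_i)²) = √(0.434 + 0.0139) = 0.669 cm
f = 8.67 cm.

8.67 ± 0.669 cm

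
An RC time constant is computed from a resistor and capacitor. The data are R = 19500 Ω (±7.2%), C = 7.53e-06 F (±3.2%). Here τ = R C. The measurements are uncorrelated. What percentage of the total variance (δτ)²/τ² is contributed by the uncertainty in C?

(δτ/τ)² = (1·δR/R)² + (1·δC/C)²
  R term: (1×0.0720)² = 0.00518
  C term: (1×0.0320)² = 0.00102
Total = 0.00621. Share from C = 0.00102/0.00621 = 0.165.

16.5%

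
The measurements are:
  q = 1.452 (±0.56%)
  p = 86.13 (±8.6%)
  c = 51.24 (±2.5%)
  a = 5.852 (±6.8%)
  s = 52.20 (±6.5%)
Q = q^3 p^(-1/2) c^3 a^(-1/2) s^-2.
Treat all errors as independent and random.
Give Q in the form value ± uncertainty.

6.732 ± 1.08

Each factor contributes (exponent × relative error)² to (δQ/Q)²:
  (3·δq/q)² = (3×0.00560)² = 0.000282;  (−½·δp/p)² = (-0.5×0.0860)² = 0.00185;  (3·δc/c)² = (3×0.0250)² = 0.00563;  (−½·δa/a)² = (-0.5×0.0680)² = 0.00116;  (-2·δs/s)² = (-2×0.0650)² = 0.0169
δQ/Q = √(0.0258) = 0.161
Q = 6.732, so δQ = 0.161 × 6.732 = 1.08.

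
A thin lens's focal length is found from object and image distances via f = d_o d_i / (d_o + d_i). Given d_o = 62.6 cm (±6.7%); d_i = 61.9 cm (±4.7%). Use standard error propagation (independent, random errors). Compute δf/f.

0.0408

∂f/∂d_o = (d_i/(d_o+d_i))² = 0.247;  ∂f/∂d_i = (d_o/(d_o+d_i))² = 0.253
δf = √((∂f/∂d_o · δd_o)² + (∂f/∂d_i · δd_i)²) = √(1.07 + 0.541) = 1.27 cm
f = 31.1 cm, so δf/f = 1.27/31.1 = 0.0408.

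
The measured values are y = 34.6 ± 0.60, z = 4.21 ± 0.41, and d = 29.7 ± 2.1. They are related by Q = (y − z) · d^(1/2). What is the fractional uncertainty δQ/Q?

0.0427

Let u = y − z = 30.4. δu = √(δy² + δz²) = √(0.360 + 0.168) = 0.727, so δu/u = 0.0239.
Q is then a monomial in u, d:
δQ/Q = √((δu/u)² + (½·δd/d)²) = √(0.000572 + 0.00125) = 0.0427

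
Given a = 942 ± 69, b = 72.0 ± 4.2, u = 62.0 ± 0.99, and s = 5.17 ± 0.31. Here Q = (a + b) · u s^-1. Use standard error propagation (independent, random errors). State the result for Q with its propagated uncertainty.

Let w = a + b = 1010. δw = √(δa² + δb²) = √(4760 + 17.6) = 69.1, so δw/w = 0.0682.
Q is then a monomial in w, u, s:
δQ/Q = √((δw/w)² + (1·δu/u)² + (-1·δs/s)²) = √(0.00465 + 0.000255 + 0.00360) = 0.0922
Q = 12200, so δQ = 0.0922 × 12200 = 1120.

12200 ± 1120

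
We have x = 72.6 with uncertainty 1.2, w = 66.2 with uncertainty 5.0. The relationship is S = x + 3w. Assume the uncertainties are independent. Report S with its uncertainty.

271 ± 15.0

Absolute uncertainties add in quadrature for a linear combination:
  (δx)² = 1.44;  (3·δw)² = 225
δS = √(226) = 15.0
S = 271.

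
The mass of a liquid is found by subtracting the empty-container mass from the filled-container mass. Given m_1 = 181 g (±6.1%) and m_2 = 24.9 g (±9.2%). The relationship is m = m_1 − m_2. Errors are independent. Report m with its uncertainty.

156 ± 11.3 g

Absolute uncertainties add in quadrature for a linear combination:
  (δm_1)² = 122;  (δm_2)² = 5.25
δm = √(127) = 11.3 g
m = 156 g.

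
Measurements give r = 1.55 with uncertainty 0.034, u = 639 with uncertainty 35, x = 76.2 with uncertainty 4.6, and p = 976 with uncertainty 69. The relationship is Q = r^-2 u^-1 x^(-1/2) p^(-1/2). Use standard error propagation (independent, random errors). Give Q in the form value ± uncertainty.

For a monomial Q ∝ r^-2, u^-1, x^(-1/2), p^(-1/2), fractional errors add in quadrature:
  (-2·δr/r)² = (-2×0.0219)² = 0.00192;  (-1·δu/u)² = (-1×0.0548)² = 0.00300;  (−½·δx/x)² = (-0.5×0.0604)² = 0.000911;  (−½·δp/p)² = (-0.5×0.0707)² = 0.00125
δQ/Q = √(0.00709) = 0.0842
Q = 2.39e-06, so δQ = 0.0842 × 2.39e-06 = 2.01e-07.

(2.39 ± 0.201) × 10^-6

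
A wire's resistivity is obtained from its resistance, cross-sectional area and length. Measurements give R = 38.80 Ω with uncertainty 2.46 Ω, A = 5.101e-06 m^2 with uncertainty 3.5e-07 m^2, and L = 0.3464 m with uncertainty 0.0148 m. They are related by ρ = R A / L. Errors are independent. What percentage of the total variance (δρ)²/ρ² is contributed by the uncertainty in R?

(δρ/ρ)² = (1·δR/R)² + (1·δA/A)² + (-1·δL/L)²
  R term: (1×0.0634)² = 0.00402
  A term: (1×0.0686)² = 0.00471
  L term: (-1×0.0427)² = 0.00183
Total = 0.0106. Share from R = 0.00402/0.0106 = 0.381.

38.1%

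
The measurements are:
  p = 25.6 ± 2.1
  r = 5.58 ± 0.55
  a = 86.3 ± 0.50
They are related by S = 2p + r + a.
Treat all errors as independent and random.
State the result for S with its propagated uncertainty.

For a sum/difference, combine absolute errors in quadrature:
  (2·δp)² = 17.6;  (δr)² = 0.303;  (δa)² = 0.250
δS = √(18.2) = 4.27
S = 143.

143 ± 4.27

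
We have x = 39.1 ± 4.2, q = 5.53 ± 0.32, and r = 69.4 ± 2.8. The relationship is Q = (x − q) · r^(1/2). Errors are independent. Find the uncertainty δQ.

35.5

Let u = x − q = 33.6. δu = √(δx² + δq²) = √(17.6 + 0.102) = 4.21, so δu/u = 0.125.
Q is then a monomial in u, r:
δQ/Q = √((δu/u)² + (½·δr/r)²) = √(0.0157 + 0.000407) = 0.127
Q = 280, so δQ = 0.127 × 280 = 35.5.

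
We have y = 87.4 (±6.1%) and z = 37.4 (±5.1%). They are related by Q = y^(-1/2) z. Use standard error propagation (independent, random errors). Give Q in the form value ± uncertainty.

4.00 ± 0.238

For a monomial Q ∝ y^(-1/2), z, fractional errors add in quadrature:
  (−½·δy/y)² = (-0.5×0.0610)² = 0.000930;  (1·δz/z)² = (1×0.0510)² = 0.00260
δQ/Q = √(0.00353) = 0.0594
Q = 4.00, so δQ = 0.0594 × 4.00 = 0.238.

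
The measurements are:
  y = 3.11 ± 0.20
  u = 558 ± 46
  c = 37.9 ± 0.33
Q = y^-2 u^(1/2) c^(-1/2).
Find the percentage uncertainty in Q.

13.5%

Relative error in a monomial: (δQ/Q)² = Σ (nᵢ · δxᵢ/xᵢ)².
  (-2·δy/y)² = (-2×0.0643)² = 0.0165;  (½·δu/u)² = (0.5×0.0824)² = 0.00170;  (−½·δc/c)² = (-0.5×0.00871)² = 1.9e-05
δQ/Q = √(0.0183) = 0.135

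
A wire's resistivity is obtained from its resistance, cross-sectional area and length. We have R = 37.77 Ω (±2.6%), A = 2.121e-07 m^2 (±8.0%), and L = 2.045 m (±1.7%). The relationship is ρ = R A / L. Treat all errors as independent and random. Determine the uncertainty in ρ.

Each factor contributes (exponent × relative error)² to (δρ/ρ)²:
  (1·δR/R)² = (1×0.0260)² = 0.000676;  (1·δA/A)² = (1×0.0800)² = 0.00640;  (-1·δL/L)² = (-1×0.0170)² = 0.000289
δρ/ρ = √(0.00737) = 0.0858
ρ = 3.917e-06 Ω·m, so δρ = 0.0858 × 3.917e-06 = 3.36e-07 Ω·m.

3.36e-07 Ω·m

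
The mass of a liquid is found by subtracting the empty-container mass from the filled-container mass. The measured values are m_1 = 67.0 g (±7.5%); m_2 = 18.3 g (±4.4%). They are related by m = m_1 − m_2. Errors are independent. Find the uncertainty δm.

m is a linear combination, so absolute uncertainties add in quadrature:
  (δm_1)² = 25.3;  (δm_2)² = 0.648
δm = √(25.9) = 5.09 g

5.09 g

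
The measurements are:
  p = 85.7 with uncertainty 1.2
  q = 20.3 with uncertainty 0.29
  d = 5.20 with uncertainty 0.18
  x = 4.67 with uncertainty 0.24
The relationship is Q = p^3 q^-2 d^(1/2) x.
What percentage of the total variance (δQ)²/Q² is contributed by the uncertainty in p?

(δQ/Q)² = (3·δp/p)² + (-2·δq/q)² + (½·δd/d)² + (1·δx/x)²
  p term: (3×0.0140)² = 0.00176
  q term: (-2×0.0143)² = 0.000816
  d term: (0.5×0.0346)² = 0.000300
  x term: (1×0.0514)² = 0.00264
Total = 0.00552. Share from p = 0.00176/0.00552 = 0.320.

32.0%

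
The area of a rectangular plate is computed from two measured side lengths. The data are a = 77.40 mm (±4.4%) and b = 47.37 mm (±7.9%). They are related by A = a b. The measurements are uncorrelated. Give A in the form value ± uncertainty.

Products/powers → add relative errors in quadrature, weighted by exponent:
  (1·δa/a)² = (1×0.0440)² = 0.00194;  (1·δb/b)² = (1×0.0790)² = 0.00624
δA/A = √(0.00818) = 0.0904
A = 3666 mm^2, so δA = 0.0904 × 3666 = 332 mm^2.

3666 ± 332 mm^2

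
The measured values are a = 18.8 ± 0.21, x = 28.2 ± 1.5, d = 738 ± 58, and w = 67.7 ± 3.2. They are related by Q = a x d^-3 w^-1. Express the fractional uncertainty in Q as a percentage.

Products/powers → add relative errors in quadrature, weighted by exponent:
  (1·δa/a)² = (1×0.0112)² = 0.000125;  (1·δx/x)² = (1×0.0532)² = 0.00283;  (-3·δd/d)² = (-3×0.0786)² = 0.0556;  (-1·δw/w)² = (-1×0.0473)² = 0.00223
δQ/Q = √(0.0608) = 0.247

24.7%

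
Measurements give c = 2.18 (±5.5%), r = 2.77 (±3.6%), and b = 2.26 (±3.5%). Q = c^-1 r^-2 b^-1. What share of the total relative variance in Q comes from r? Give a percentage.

55.0%

(δQ/Q)² = (-1·δc/c)² + (-2·δr/r)² + (-1·δb/b)²
  c term: (-1×0.0550)² = 0.00302
  r term: (-2×0.0360)² = 0.00518
  b term: (-1×0.0350)² = 0.00123
Total = 0.00943. Share from r = 0.00518/0.00943 = 0.550.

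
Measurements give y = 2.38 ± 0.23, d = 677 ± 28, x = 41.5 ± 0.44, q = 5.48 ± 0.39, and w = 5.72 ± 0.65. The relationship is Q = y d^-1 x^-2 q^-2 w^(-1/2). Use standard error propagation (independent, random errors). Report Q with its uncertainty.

Products/powers → add relative errors in quadrature, weighted by exponent:
  (1·δy/y)² = (1×0.0966)² = 0.00934;  (-1·δd/d)² = (-1×0.0414)² = 0.00171;  (-2·δx/x)² = (-2×0.0106)² = 0.000450;  (-2·δq/q)² = (-2×0.0712)² = 0.0203;  (−½·δw/w)² = (-0.5×0.114)² = 0.00323
δQ/Q = √(0.0350) = 0.187
Q = 2.84e-08, so δQ = 0.187 × 2.84e-08 = 5.32e-09.

(2.84 ± 0.532) × 10^-8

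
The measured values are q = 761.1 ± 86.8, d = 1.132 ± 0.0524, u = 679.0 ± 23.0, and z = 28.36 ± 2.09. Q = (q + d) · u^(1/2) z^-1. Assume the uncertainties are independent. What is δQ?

Let w = q + d = 762.2. δw = √(δq² + δd²) = √(7530 + 0.00275) = 86.8, so δw/w = 0.114.
Q is then a monomial in w, u, z:
δQ/Q = √((δw/w)² + (½·δu/u)² + (-1·δz/z)²) = √(0.0130 + 0.000287 + 0.00543) = 0.137
Q = 700.4, so δQ = 0.137 × 700.4 = 95.7.

95.7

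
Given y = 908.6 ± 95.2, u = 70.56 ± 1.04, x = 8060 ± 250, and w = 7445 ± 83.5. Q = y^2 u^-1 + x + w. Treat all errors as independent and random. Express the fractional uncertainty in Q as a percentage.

Let p = y^2·u^-1 = 11700. δp/p = √((2·δy/y)² + (-1·δu/u)²) = √(0.0439 + 0.000217) = 0.210, so δp = 2460.
Q = p + x + w: δQ = √(δp² + δx² + δw²) = √(6.04e+06 + 62500 + 6970) = 2470
Q = 27210, so δQ/Q = 2470/27210 = 0.0909.

9.09%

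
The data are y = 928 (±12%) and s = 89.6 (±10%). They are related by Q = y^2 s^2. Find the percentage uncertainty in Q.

Q is a product of powers, so relative uncertainties combine in quadrature:
  (2·δy/y)² = (2×0.120)² = 0.0576;  (2·δs/s)² = (2×0.100)² = 0.0400
δQ/Q = √(0.0976) = 0.312

31.2%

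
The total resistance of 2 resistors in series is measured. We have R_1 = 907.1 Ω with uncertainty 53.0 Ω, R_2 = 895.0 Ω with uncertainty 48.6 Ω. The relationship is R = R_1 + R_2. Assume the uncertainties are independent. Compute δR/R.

0.0399

For a sum/difference, combine absolute errors in quadrature:
  (δR_1)² = 2810;  (δR_2)² = 2360
δR = √(5170) = 71.9 Ω
R = 1802 Ω, so δR/R = 71.9/1802 = 0.0399.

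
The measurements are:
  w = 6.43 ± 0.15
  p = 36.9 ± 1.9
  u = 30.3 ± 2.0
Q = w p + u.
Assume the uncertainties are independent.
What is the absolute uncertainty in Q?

Let h = w·p = 237. δh/h = √((1·δw/w)² + (1·δp/p)²) = √(0.000544 + 0.00265) = 0.0565, so δh = 13.4.
Q = h + u: δQ = √(δh² + δu²) = √(180 + 4.00) = 13.6

13.6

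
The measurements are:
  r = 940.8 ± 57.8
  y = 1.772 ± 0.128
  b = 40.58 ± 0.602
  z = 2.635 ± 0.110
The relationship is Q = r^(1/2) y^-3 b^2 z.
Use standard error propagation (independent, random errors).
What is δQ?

Q is a product of powers, so relative uncertainties combine in quadrature:
  (½·δr/r)² = (0.5×0.0614)² = 0.000944;  (-3·δy/y)² = (-3×0.0722)² = 0.0470;  (2·δb/b)² = (2×0.0148)² = 0.000880;  (1·δz/z)² = (1×0.0417)² = 0.00174
δQ/Q = √(0.0505) = 0.225
Q = 23920, so δQ = 0.225 × 23920 = 5380.

5380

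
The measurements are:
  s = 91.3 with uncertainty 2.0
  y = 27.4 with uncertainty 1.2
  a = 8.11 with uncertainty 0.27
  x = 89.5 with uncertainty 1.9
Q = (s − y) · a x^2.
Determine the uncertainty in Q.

Let u = s − y = 63.9. δu = √(δs² + δy²) = √(4.00 + 1.44) = 2.33, so δu/u = 0.0365.
Q is then a monomial in u, a, x:
δQ/Q = √((δu/u)² + (1·δa/a)² + (2·δx/x)²) = √(0.00133 + 0.00111 + 0.00180) = 0.0651
Q = 4.15e+06, so δQ = 0.0651 × 4.15e+06 = 2.7e+05.

2.7e+05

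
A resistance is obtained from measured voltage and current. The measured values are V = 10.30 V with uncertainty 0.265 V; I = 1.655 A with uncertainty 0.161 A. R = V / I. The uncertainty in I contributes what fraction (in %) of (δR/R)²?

(δR/R)² = (1·δV/V)² + (-1·δI/I)²
  V term: (1×0.0257)² = 0.000662
  I term: (-1×0.0973)² = 0.00946
Total = 0.0101. Share from I = 0.00946/0.0101 = 0.935.

93.5%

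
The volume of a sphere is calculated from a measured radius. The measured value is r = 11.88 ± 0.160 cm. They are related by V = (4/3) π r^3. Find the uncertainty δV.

284 cm^3

V ∝ r^3, so δV/V = |3| · δr/r = 3 × 0.0135 = 0.0404.
V = 7023 cm^3, so δV = 0.0404 × 7023 = 284 cm^3.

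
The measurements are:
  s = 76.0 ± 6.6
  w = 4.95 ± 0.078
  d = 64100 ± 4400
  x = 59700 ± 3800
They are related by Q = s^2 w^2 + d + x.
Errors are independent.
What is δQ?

25600

Let p = s^2·w^2 = 1.42e+05. δp/p = √((2·δs/s)² + (2·δw/w)²) = √(0.0302 + 0.000993) = 0.177, so δp = 25000.
Q = p + d + x: δQ = √(δp² + δd² + δx²) = √(6.24e+08 + 1.94e+07 + 1.44e+07) = 25600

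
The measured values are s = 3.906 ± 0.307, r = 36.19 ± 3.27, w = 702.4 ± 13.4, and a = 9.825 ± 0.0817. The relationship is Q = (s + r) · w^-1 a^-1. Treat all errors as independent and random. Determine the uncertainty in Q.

0.000491

Let u = s + r = 40.10. δu = √(δs² + δr²) = √(0.0942 + 10.7) = 3.28, so δu/u = 0.0819.
Q is then a monomial in u, w, a:
δQ/Q = √((δu/u)² + (-1·δw/w)² + (-1·δa/a)²) = √(0.00671 + 0.000364 + 6.91e-05) = 0.0845
Q = 0.005810, so δQ = 0.0845 × 0.005810 = 0.000491.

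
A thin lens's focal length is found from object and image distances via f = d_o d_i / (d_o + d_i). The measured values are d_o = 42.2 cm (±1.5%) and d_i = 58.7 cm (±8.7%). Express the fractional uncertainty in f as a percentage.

∂f/∂d_o = (d_i/(d_o+d_i))² = 0.338;  ∂f/∂d_i = (d_o/(d_o+d_i))² = 0.175
δf = √((∂f/∂d_o · δd_o)² + (∂f/∂d_i · δd_i)²) = √(0.0459 + 0.798) = 0.919 cm
f = 24.6 cm, so δf/f = 0.919/24.6 = 0.0374.

3.74%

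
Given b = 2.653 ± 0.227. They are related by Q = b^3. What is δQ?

4.79

Q ∝ b^3, so δQ/Q = |3| · δb/b = 3 × 0.0856 = 0.257.
Q = 18.67, so δQ = 0.257 × 18.67 = 4.79.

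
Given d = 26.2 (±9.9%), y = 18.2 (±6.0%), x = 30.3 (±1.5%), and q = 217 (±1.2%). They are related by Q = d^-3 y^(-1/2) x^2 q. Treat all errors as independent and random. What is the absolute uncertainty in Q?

Relative error in a monomial: (δQ/Q)² = Σ (nᵢ · δxᵢ/xᵢ)².
  (-3·δd/d)² = (-3×0.0990)² = 0.0882;  (−½·δy/y)² = (-0.5×0.0600)² = 0.000900;  (2·δx/x)² = (2×0.0150)² = 0.000900;  (1·δq/q)² = (1×0.0120)² = 0.000144
δQ/Q = √(0.0902) = 0.300
Q = 2.60, so δQ = 0.300 × 2.60 = 0.780.

0.780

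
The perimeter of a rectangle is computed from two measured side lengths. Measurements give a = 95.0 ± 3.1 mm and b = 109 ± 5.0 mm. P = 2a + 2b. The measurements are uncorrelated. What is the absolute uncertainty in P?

Absolute uncertainties add in quadrature for a linear combination:
  (2·δa)² = 38.4;  (2·δb)² = 100
δP = √(138) = 11.8 mm

11.8 mm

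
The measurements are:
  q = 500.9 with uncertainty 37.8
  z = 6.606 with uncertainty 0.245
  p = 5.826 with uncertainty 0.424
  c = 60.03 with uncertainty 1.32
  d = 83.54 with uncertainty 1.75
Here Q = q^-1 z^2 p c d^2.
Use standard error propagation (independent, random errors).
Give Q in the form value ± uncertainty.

212600 ± 29100

Relative error in a monomial: (δQ/Q)² = Σ (nᵢ · δxᵢ/xᵢ)².
  (-1·δq/q)² = (-1×0.0755)² = 0.00569;  (2·δz/z)² = (2×0.0371)² = 0.00550;  (1·δp/p)² = (1×0.0728)² = 0.00530;  (1·δc/c)² = (1×0.0220)² = 0.000484;  (2·δd/d)² = (2×0.0209)² = 0.00176
δQ/Q = √(0.0187) = 0.137
Q = 212600, so δQ = 0.137 × 212600 = 29100.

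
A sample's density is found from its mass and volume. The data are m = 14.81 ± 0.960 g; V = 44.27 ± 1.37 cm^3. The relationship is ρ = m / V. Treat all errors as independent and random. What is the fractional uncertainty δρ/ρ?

0.0718

Each factor contributes (exponent × relative error)² to (δρ/ρ)²:
  (1·δm/m)² = (1×0.0648)² = 0.00420;  (-1·δV/V)² = (-1×0.0309)² = 0.000958
δρ/ρ = √(0.00516) = 0.0718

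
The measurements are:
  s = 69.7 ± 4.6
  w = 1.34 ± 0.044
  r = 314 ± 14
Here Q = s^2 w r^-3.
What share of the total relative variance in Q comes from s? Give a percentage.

(δQ/Q)² = (2·δs/s)² + (1·δw/w)² + (-3·δr/r)²
  s term: (2×0.0660)² = 0.0174
  w term: (1×0.0328)² = 0.00108
  r term: (-3×0.0446)² = 0.0179
Total = 0.0364. Share from s = 0.0174/0.0364 = 0.479.

47.9%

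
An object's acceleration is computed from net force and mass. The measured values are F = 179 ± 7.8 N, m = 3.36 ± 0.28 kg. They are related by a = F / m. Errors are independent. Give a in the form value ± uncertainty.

For a monomial a ∝ F, m^-1, fractional errors add in quadrature:
  (1·δF/F)² = (1×0.0436)² = 0.00190;  (-1·δm/m)² = (-1×0.0833)² = 0.00694
δa/a = √(0.00884) = 0.0940
a = 53.3 m/s^2, so δa = 0.0940 × 53.3 = 5.01 m/s^2.

53.3 ± 5.01 m/s^2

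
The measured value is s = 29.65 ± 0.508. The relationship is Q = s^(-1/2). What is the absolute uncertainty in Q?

Q ∝ s^(-1/2), so δQ/Q = |−½| · δs/s = 0.5 × 0.0171 = 0.00857.
Q = 0.1836, so δQ = 0.00857 × 0.1836 = 0.00157.

0.00157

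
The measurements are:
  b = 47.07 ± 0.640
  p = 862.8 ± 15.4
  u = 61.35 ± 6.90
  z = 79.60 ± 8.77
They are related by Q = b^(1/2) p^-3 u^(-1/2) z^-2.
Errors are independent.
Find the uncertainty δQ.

Products/powers → add relative errors in quadrature, weighted by exponent:
  (½·δb/b)² = (0.5×0.0136)² = 4.62e-05;  (-3·δp/p)² = (-3×0.0178)² = 0.00287;  (−½·δu/u)² = (-0.5×0.112)² = 0.00316;  (-2·δz/z)² = (-2×0.110)² = 0.0486
δQ/Q = √(0.0546) = 0.234
Q = 2.152e-13, so δQ = 0.234 × 2.152e-13 = 5.03e-14.

5.03e-14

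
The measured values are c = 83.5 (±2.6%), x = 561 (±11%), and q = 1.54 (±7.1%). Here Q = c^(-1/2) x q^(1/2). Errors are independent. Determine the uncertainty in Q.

8.86

Since Q is a product/quotient, work with relative uncertainties:
  (−½·δc/c)² = (-0.5×0.0260)² = 0.000169;  (1·δx/x)² = (1×0.110)² = 0.0121;  (½·δq/q)² = (0.5×0.0710)² = 0.00126
δQ/Q = √(0.0135) = 0.116
Q = 76.2, so δQ = 0.116 × 76.2 = 8.86.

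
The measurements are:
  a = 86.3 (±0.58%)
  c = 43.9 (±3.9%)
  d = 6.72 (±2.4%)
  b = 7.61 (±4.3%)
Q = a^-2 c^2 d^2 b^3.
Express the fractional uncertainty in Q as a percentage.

Each factor contributes (exponent × relative error)² to (δQ/Q)²:
  (-2·δa/a)² = (-2×0.00580)² = 0.000135;  (2·δc/c)² = (2×0.0390)² = 0.00608;  (2·δd/d)² = (2×0.0240)² = 0.00230;  (3·δb/b)² = (3×0.0430)² = 0.0166
δQ/Q = √(0.0252) = 0.159

15.9%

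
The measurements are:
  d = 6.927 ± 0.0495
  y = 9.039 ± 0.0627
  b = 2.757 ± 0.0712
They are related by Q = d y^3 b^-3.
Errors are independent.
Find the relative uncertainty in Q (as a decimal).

0.0805

Since Q is a product/quotient, work with relative uncertainties:
  (1·δd/d)² = (1×0.00715)² = 5.11e-05;  (3·δy/y)² = (3×0.00694)² = 0.000433;  (-3·δb/b)² = (-3×0.0258)² = 0.00600
δQ/Q = √(0.00649) = 0.0805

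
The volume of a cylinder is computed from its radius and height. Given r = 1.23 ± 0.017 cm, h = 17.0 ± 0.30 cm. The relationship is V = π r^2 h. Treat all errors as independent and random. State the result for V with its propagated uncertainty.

Since V is a product/quotient, work with relative uncertainties:
  (2·δr/r)² = (2×0.0138)² = 0.000764;  (1·δh/h)² = (1×0.0176)² = 0.000311
δV/V = √(0.00108) = 0.0328
V = 80.8 cm^3, so δV = 0.0328 × 80.8 = 2.65 cm^3.

80.8 ± 2.65 cm^3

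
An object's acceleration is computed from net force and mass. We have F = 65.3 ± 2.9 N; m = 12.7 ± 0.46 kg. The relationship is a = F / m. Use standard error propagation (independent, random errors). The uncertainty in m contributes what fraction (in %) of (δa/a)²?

(δa/a)² = (1·δF/F)² + (-1·δm/m)²
  F term: (1×0.0444)² = 0.00197
  m term: (-1×0.0362)² = 0.00131
Total = 0.00328. Share from m = 0.00131/0.00328 = 0.399.

39.9%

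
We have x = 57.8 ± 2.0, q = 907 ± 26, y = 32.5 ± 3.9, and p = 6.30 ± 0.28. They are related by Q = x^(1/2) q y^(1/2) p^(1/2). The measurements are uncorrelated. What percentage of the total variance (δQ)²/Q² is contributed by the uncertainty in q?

15.8%

(δQ/Q)² = (½·δx/x)² + (1·δq/q)² + (½·δy/y)² + (½·δp/p)²
  x term: (0.5×0.0346)² = 0.000299
  q term: (1×0.0287)² = 0.000822
  y term: (0.5×0.120)² = 0.00360
  p term: (0.5×0.0444)² = 0.000494
Total = 0.00521. Share from q = 0.000822/0.00521 = 0.158.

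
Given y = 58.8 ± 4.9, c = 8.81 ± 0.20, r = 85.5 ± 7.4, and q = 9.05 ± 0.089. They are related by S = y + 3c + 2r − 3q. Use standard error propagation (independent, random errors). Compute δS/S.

Absolute uncertainties add in quadrature for a linear combination:
  (δy)² = 24.0;  (3·δc)² = 0.360;  (2·δr)² = 219;  (3·δq)² = 0.0713
δS = √(243) = 15.6
S = 229, so δS/S = 15.6/229 = 0.0681.

0.0681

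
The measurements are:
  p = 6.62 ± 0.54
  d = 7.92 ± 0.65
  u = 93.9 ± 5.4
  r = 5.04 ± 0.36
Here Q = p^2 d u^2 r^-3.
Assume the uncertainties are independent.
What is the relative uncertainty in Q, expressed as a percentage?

30.4%

For a monomial Q ∝ p^2, d, u^2, r^-3, fractional errors add in quadrature:
  (2·δp/p)² = (2×0.0816)² = 0.0266;  (1·δd/d)² = (1×0.0821)² = 0.00674;  (2·δu/u)² = (2×0.0575)² = 0.0132;  (-3·δr/r)² = (-3×0.0714)² = 0.0459
δQ/Q = √(0.0925) = 0.304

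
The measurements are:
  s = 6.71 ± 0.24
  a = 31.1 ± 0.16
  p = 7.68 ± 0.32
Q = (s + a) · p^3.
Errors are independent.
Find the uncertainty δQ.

2140

Let u = s + a = 37.8. δu = √(δs² + δa²) = √(0.0576 + 0.0256) = 0.288, so δu/u = 0.00763.
Q is then a monomial in u, p:
δQ/Q = √((δu/u)² + (3·δp/p)²) = √(5.82e-05 + 0.0156) = 0.125
Q = 17100, so δQ = 0.125 × 17100 = 2140.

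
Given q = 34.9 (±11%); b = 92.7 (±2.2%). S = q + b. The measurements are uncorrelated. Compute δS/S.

0.0341

S is a linear combination, so absolute uncertainties add in quadrature:
  (δq)² = 14.7;  (δb)² = 4.16
δS = √(18.9) = 4.35
S = 128, so δS/S = 4.35/128 = 0.0341.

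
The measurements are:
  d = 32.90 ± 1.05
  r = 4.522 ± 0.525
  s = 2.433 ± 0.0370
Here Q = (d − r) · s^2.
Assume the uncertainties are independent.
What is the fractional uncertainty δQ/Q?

Let u = d − r = 28.38. δu = √(δd² + δr²) = √(1.10 + 0.276) = 1.17, so δu/u = 0.0414.
Q is then a monomial in u, s:
δQ/Q = √((δu/u)² + (2·δs/s)²) = √(0.00171 + 0.000925) = 0.0513

0.0513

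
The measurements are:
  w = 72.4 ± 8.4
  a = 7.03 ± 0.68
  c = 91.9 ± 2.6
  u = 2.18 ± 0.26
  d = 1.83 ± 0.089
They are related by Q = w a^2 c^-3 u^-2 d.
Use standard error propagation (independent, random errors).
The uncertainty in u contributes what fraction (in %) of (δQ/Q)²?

48.5%

(δQ/Q)² = (1·δw/w)² + (2·δa/a)² + (-3·δc/c)² + (-2·δu/u)² + (1·δd/d)²
  w term: (1×0.116)² = 0.0135
  a term: (2×0.0967)² = 0.0374
  c term: (-3×0.0283)² = 0.00720
  u term: (-2×0.119)² = 0.0569
  d term: (1×0.0486)² = 0.00237
Total = 0.117. Share from u = 0.0569/0.117 = 0.485.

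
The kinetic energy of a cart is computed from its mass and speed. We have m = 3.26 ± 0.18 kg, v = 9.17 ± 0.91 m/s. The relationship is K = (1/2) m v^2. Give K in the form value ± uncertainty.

Products/powers → add relative errors in quadrature, weighted by exponent:
  (1·δm/m)² = (1×0.0552)² = 0.00305;  (2·δv/v)² = (2×0.0992)² = 0.0394
δK/K = √(0.0424) = 0.206
K = 137 J, so δK = 0.206 × 137 = 28.2 J.

137 ± 28.2 J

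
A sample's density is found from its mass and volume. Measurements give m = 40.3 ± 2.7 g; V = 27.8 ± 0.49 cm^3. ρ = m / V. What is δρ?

0.100 g/cm^3

For a monomial ρ ∝ m, V^-1, fractional errors add in quadrature:
  (1·δm/m)² = (1×0.0670)² = 0.00449;  (-1·δV/V)² = (-1×0.0176)² = 0.000311
δρ/ρ = √(0.00480) = 0.0693
ρ = 1.45 g/cm^3, so δρ = 0.0693 × 1.45 = 0.100 g/cm^3.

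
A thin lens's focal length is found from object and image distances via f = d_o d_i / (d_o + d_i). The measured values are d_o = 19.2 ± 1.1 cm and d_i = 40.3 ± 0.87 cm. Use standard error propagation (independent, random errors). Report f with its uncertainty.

∂f/∂d_o = (d_i/(d_o+d_i))² = 0.459;  ∂f/∂d_i = (d_o/(d_o+d_i))² = 0.104
δf = √((∂f/∂d_o · δd_o)² + (∂f/∂d_i · δd_i)²) = √(0.255 + 0.00821) = 0.513 cm
f = 13.0 cm.

13.0 ± 0.513 cm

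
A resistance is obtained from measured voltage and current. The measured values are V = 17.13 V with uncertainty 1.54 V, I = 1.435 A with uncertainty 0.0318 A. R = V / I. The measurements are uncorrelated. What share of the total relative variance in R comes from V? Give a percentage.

(δR/R)² = (1·δV/V)² + (-1·δI/I)²
  V term: (1×0.0899)² = 0.00808
  I term: (-1×0.0222)² = 0.000491
Total = 0.00857. Share from V = 0.00808/0.00857 = 0.943.

94.3%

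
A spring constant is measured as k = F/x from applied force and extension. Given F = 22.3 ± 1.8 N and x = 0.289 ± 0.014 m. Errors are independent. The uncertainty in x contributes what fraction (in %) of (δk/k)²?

(δk/k)² = (1·δF/F)² + (-1·δx/x)²
  F term: (1×0.0807)² = 0.00652
  x term: (-1×0.0484)² = 0.00235
Total = 0.00886. Share from x = 0.00235/0.00886 = 0.265.

26.5%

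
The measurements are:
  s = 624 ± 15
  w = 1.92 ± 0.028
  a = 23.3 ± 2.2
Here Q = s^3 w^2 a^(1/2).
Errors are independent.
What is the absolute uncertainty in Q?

3.93e+08

Products/powers → add relative errors in quadrature, weighted by exponent:
  (3·δs/s)² = (3×0.0240)² = 0.00520;  (2·δw/w)² = (2×0.0146)² = 0.000851;  (½·δa/a)² = (0.5×0.0944)² = 0.00223
δQ/Q = √(0.00828) = 0.0910
Q = 4.32e+09, so δQ = 0.0910 × 4.32e+09 = 3.93e+08.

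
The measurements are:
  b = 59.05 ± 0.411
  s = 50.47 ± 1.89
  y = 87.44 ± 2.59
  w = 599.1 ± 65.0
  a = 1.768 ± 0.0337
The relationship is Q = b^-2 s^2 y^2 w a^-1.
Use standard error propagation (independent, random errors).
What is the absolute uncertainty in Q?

2.77e+05

Since Q is a product/quotient, work with relative uncertainties:
  (-2·δb/b)² = (-2×0.00696)² = 0.000194;  (2·δs/s)² = (2×0.0374)² = 0.00561;  (2·δy/y)² = (2×0.0296)² = 0.00351;  (1·δw/w)² = (1×0.108)² = 0.0118;  (-1·δa/a)² = (-1×0.0191)² = 0.000363
δQ/Q = √(0.0214) = 0.146
Q = 1.893e+06, so δQ = 0.146 × 1.893e+06 = 2.77e+05.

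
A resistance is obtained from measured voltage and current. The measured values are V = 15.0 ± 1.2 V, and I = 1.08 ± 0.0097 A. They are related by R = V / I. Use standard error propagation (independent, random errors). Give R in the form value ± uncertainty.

13.9 ± 1.12 Ω

Since R is a product/quotient, work with relative uncertainties:
  (1·δV/V)² = (1×0.0800)² = 0.00640;  (-1·δI/I)² = (-1×0.00898)² = 8.07e-05
δR/R = √(0.00648) = 0.0805
R = 13.9 Ω, so δR = 0.0805 × 13.9 = 1.12 Ω.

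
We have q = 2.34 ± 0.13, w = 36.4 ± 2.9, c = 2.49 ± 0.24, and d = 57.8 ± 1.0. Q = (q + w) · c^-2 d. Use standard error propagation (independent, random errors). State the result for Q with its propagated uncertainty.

361 ± 75.0

Let u = q + w = 38.7. δu = √(δq² + δw²) = √(0.0169 + 8.41) = 2.90, so δu/u = 0.0749.
Q is then a monomial in u, c, d:
δQ/Q = √((δu/u)² + (-2·δc/c)² + (1·δd/d)²) = √(0.00561 + 0.0372 + 0.000299) = 0.208
Q = 361, so δQ = 0.208 × 361 = 75.0.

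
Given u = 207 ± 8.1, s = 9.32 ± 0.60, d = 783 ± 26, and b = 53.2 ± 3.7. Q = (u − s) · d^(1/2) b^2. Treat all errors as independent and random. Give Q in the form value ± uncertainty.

Let w = u − s = 198. δw = √(δu² + δs²) = √(65.6 + 0.360) = 8.12, so δw/w = 0.0411.
Q is then a monomial in w, d, b:
δQ/Q = √((δw/w)² + (½·δd/d)² + (2·δb/b)²) = √(0.00169 + 0.000276 + 0.0193) = 0.146
Q = 1.57e+07, so δQ = 0.146 × 1.57e+07 = 2.29e+06.

(1.57 ± 0.229) × 10^7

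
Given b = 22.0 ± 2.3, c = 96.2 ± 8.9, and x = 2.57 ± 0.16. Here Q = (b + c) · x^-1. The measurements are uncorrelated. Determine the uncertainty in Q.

Let u = b + c = 118. δu = √(δb² + δc²) = √(5.29 + 79.2) = 9.19, so δu/u = 0.0778.
Q is then a monomial in u, x:
δQ/Q = √((δu/u)² + (-1·δx/x)²) = √(0.00605 + 0.00388) = 0.0996
Q = 46.0, so δQ = 0.0996 × 46.0 = 4.58.

4.58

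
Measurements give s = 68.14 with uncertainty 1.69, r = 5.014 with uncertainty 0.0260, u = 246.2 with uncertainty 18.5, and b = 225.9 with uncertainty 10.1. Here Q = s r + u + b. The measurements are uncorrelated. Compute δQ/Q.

0.0280

Let p = s·r = 341.7. δp/p = √((1·δs/s)² + (1·δr/r)²) = √(0.000615 + 2.69e-05) = 0.0253, so δp = 8.66.
Q = p + u + b: δQ = √(δp² + δu² + δb²) = √(74.9 + 342 + 102) = 22.8
Q = 813.8, so δQ/Q = 22.8/813.8 = 0.0280.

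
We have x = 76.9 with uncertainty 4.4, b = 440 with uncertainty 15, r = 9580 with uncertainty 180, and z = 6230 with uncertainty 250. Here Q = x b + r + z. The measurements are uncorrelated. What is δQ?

Let p = x·b = 33800. δp/p = √((1·δx/x)² + (1·δb/b)²) = √(0.00327 + 0.00116) = 0.0666, so δp = 2250.
Q = p + r + z: δQ = √(δp² + δr² + δz²) = √(5.08e+06 + 32400 + 62500) = 2270

2270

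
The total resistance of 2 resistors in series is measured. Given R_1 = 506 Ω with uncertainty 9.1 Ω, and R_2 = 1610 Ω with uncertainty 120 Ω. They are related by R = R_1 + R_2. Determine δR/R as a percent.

R is a linear combination, so absolute uncertainties add in quadrature:
  (δR_1)² = 82.8;  (δR_2)² = 14400
δR = √(14500) = 120 Ω
R = 2120 Ω, so δR/R = 120/2120 = 0.0569.

5.69%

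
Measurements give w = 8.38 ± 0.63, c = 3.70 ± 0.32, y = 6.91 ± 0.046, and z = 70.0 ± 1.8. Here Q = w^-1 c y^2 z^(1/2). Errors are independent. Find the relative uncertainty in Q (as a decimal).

Products/powers → add relative errors in quadrature, weighted by exponent:
  (-1·δw/w)² = (-1×0.0752)² = 0.00565;  (1·δc/c)² = (1×0.0865)² = 0.00748;  (2·δy/y)² = (2×0.00666)² = 0.000177;  (½·δz/z)² = (0.5×0.0257)² = 0.000165
δQ/Q = √(0.0135) = 0.116

0.116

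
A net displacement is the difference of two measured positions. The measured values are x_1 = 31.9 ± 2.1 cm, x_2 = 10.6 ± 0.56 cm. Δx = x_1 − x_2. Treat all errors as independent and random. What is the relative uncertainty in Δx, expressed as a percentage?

Each term contributes (cᵢ δxᵢ)² to (δΔx)²:
  (δx_1)² = 4.41;  (δx_2)² = 0.314
δΔx = √(4.72) = 2.17 cm
Δx = 21.3 cm, so δΔx/Δx = 2.17/21.3 = 0.102.

10.2%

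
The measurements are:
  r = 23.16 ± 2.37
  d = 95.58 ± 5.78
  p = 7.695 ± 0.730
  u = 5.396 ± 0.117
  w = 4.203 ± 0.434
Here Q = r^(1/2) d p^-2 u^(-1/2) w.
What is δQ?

3.24

Each factor contributes (exponent × relative error)² to (δQ/Q)²:
  (½·δr/r)² = (0.5×0.102)² = 0.00262;  (1·δd/d)² = (1×0.0605)² = 0.00366;  (-2·δp/p)² = (-2×0.0949)² = 0.0360;  (−½·δu/u)² = (-0.5×0.0217)² = 0.000118;  (1·δw/w)² = (1×0.103)² = 0.0107
δQ/Q = √(0.0531) = 0.230
Q = 14.06, so δQ = 0.230 × 14.06 = 3.24.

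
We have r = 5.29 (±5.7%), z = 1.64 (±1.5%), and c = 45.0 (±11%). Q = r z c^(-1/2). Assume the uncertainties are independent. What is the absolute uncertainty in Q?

Q is a product of powers, so relative uncertainties combine in quadrature:
  (1·δr/r)² = (1×0.0570)² = 0.00325;  (1·δz/z)² = (1×0.0150)² = 0.000225;  (−½·δc/c)² = (-0.5×0.110)² = 0.00302
δQ/Q = √(0.00650) = 0.0806
Q = 1.29, so δQ = 0.0806 × 1.29 = 0.104.

0.104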